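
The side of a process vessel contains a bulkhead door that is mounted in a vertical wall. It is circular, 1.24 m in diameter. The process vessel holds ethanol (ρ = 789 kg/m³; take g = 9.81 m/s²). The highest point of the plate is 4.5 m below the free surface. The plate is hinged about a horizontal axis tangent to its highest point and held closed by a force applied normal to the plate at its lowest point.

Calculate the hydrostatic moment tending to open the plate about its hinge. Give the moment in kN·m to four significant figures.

γ = ρg = 789 × 9.81 / 1000 = 7.74009 kN/m³.
The centroid is at the centre, 0.62 m below the top of the plate, so the centroid depth is h_c = 4.5 + 0.62 = 5.12 m.
A = π(0.62)² = 1.20763 m².
Resultant F = γ·h_c·A = 7.74009 × 5.12 × 1.20763 = 47.8575 kN.
I_c = πr⁴/4 = π × 0.62⁴/4 = 0.116053 m⁴.
Centre of pressure: y_p = y_c + I_c/(y_c·A) = 5.12 + 0.116053/(5.12 × 1.20763) = 5.12 + 0.0187695 = 5.13877 m along the plane.
The resultant acts 0.62 + 0.0187695 = 0.638769 m (along the plate) below the hinge at the top edge, so the moment about the hinge is M = F × 0.638769 = 47.8575 × 0.638769 = 30.5699 kN·m.

M ≈ 30.57 kN·m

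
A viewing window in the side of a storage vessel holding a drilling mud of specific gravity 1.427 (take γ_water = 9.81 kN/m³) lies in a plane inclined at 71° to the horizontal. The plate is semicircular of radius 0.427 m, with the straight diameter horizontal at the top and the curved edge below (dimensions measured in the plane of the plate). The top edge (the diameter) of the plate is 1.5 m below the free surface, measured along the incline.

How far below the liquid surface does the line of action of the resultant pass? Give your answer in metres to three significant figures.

h_p = 1.60 m

γ = 1.427 × 9.81 = 13.99887 kN/m³.
Let θ = 71° be the plate's angle to the horizontal; measure y along the incline from where the plane meets the free surface. Vertical depth h = y·sinθ with sinθ = 0.945519.
The centroid of a semicircle lies 4r/(3π) = 0.181224 m from the diameter, here below the top edge, so y_c = 1.5 + 0.181224 = 1.68122 m and h_c = 1.68122 × 0.945519 = 1.58963 m.
A = πr²/2 = π × 0.427²/2 = 0.286402 m².
Resultant F = γ·h_c·A = 13.99887 × 1.58963 × 0.286402 = 6.37331 kN.
I_c = (π/8 − 8/(9π))·r⁴ = 0.109757 × 0.427⁴ = 0.00364875 m⁴.
Centre of pressure: y_p = y_c + I_c/(y_c·A) = 1.68122 + 0.00364875/(1.68122 × 0.286402) = 1.68122 + 0.00757781 = 1.6888 m along the plane.
Vertically, h_p = y_p·sinθ = 1.6888 × 0.945519 = 1.59679 m.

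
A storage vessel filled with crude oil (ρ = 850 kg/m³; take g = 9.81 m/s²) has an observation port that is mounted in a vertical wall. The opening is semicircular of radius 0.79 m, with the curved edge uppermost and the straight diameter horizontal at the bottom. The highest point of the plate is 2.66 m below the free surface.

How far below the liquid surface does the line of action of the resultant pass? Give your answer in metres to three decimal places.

h_p = 3.129 m

γ = ρg = 850 × 9.81 / 1000 = 8.3385 kN/m³.
The centroid lies 4r/(3π) = 0.335286 m above the diameter, so r − 4r/(3π) = 0.79 − 0.335286 = 0.454714 m below the topmost point, so the centroid depth is h_c = 2.66 + 0.454714 = 3.11471 m.
A = πr²/2 = π × 0.79²/2 = 0.980334 m².
Resultant F = γ·h_c·A = 8.3385 × 3.11471 × 0.980334 = 25.4612 kN.
I_c = (π/8 − 8/(9π))·r⁴ = 0.109757 × 0.79⁴ = 0.0427504 m⁴.
Centre of pressure: y_p = y_c + I_c/(y_c·A) = 3.11471 + 0.0427504/(3.11471 × 0.980334) = 3.11471 + 0.0140007 = 3.12871 m along the plane.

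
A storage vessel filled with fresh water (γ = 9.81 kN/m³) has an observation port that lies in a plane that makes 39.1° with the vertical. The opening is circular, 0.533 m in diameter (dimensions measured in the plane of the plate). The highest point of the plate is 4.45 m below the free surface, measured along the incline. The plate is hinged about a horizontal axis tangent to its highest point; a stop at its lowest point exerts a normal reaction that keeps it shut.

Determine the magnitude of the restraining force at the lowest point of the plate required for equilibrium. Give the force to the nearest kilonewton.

P ≈ 4 kN

γ = 9.81 kN/m³.
The plate makes 39.1° with the vertical, i.e. θ = 90° − 39.1° = 50.9° to the horizontal. Measuring y along the incline from the free-surface line, vertical depth h = y·sinθ with sinθ = 0.776046.
The centroid is at the centre, 0.2665 m below the top of the plate, so y_c = 4.45 + 0.2665 = 4.7165 m and h_c = 4.7165 × 0.776046 = 3.66022 m.
A = π(0.2665)² = 0.223123 m².
Resultant F = γ·h_c·A = 9.81 × 3.66022 × 0.223123 = 8.01162 kN.
I_c = πr⁴/4 = π × 0.2665⁴/4 = 0.00396167 m⁴.
Centre of pressure: y_p = y_c + I_c/(y_c·A) = 4.7165 + 0.00396167/(4.7165 × 0.223123) = 4.7165 + 0.00376456 = 4.72026 m along the plane.
The resultant acts 0.2665 + 0.00376456 = 0.270265 m (along the plate) below the hinge at the top edge, so the moment about the hinge is M = F × 0.270265 = 8.01162 × 0.270265 = 2.16526 kN·m.
A normal force at the bottom, 0.533 m from the hinge, must supply this moment: P = 2.16526/0.533 = 4.0624 kN.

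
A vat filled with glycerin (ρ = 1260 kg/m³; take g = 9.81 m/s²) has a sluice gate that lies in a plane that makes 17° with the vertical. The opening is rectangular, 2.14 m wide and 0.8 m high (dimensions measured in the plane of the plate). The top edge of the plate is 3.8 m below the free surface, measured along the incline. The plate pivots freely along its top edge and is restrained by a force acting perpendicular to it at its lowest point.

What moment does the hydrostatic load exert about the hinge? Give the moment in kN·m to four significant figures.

γ = ρg = 1260 × 9.81 / 1000 = 12.3606 kN/m³.
The plate makes 17° with the vertical, i.e. θ = 90° − 17° = 73° to the horizontal. Measuring y along the incline from the free-surface line, vertical depth h = y·sinθ with sinθ = 0.956305.
The centroid lies 0.8/2 = 0.4 m below the top edge, so y_c = 3.8 + 0.4 = 4.2 m and h_c = 4.2 × 0.956305 = 4.01648 m.
A = 2.14 × 0.8 = 1.712 m².
Resultant F = γ·h_c·A = 12.3606 × 4.01648 × 1.712 = 84.9941 kN.
I_c = b·h³/12 = 2.14 × 0.8³/12 = 0.0913067 m⁴.
Centre of pressure: y_p = y_c + I_c/(y_c·A) = 4.2 + 0.0913067/(4.2 × 1.712) = 4.2 + 0.0126984 = 4.2127 m along the plane.
The resultant acts 0.4 + 0.0126984 = 0.412698 m (along the plate) below the hinge at the top edge, so the moment about the hinge is M = F × 0.412698 = 84.9941 × 0.412698 = 35.0769 kN·m.

M ≈ 35.08 kN·m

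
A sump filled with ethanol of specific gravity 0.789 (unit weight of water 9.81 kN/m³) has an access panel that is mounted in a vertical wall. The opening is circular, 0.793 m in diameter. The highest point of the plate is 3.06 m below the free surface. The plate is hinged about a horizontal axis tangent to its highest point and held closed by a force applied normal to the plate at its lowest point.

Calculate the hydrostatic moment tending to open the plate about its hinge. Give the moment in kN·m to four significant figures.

γ = 0.789 × 9.81 = 7.74009 kN/m³.
The centroid is at the centre, 0.3965 m below the top of the plate, so the centroid depth is h_c = 3.06 + 0.3965 = 3.4565 m.
A = π(0.3965)² = 0.493897 m².
Resultant F = γ·h_c·A = 7.74009 × 3.4565 × 0.493897 = 13.2135 kN.
I_c = πr⁴/4 = π × 0.3965⁴/4 = 0.0194117 m⁴.
Centre of pressure: y_p = y_c + I_c/(y_c·A) = 3.4565 + 0.0194117/(3.4565 × 0.493897) = 3.4565 + 0.0113708 = 3.46787 m along the plane.
The resultant acts 0.3965 + 0.0113708 = 0.407871 m (along the plate) below the hinge at the top edge, so the moment about the hinge is M = F × 0.407871 = 13.2135 × 0.407871 = 5.3894 kN·m.

M ≈ 5.389 kN·m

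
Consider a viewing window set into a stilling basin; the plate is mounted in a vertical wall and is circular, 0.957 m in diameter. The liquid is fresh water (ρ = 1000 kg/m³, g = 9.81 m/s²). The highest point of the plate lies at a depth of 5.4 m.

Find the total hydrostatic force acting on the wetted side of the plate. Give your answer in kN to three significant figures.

γ = ρg = 1000 × 9.81 = 9810 N/m³ = 9.81 kN/m³.
The centroid is at the centre, 0.4785 m below the top of the plate, so the centroid depth is h_c = 5.4 + 0.4785 = 5.8785 m.
A = π(0.4785)² = 0.719306 m².
Resultant F = γ·h_c·A = 9.81 × 5.8785 × 0.719306 = 41.481 kN.

F ≈ 41.5 kN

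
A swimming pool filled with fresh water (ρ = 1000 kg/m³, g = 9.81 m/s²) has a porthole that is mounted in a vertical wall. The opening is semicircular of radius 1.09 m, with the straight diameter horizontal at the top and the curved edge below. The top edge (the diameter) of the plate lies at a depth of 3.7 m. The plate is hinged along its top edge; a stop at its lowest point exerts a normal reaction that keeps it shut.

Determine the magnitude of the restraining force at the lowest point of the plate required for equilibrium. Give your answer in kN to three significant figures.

P ≈ 33.7 kN

γ = ρg = 1000 × 9.81 = 9810 N/m³ = 9.81 kN/m³.
The centroid of a semicircle lies 4r/(3π) = 0.46261 m from the diameter, here below the top edge, so the centroid depth is h_c = 3.7 + 0.46261 = 4.16261 m.
A = πr²/2 = π × 1.09²/2 = 1.86626 m².
Resultant F = γ·h_c·A = 9.81 × 4.16261 × 1.86626 = 76.2091 kN.
I_c = (π/8 − 8/(9π))·r⁴ = 0.109757 × 1.09⁴ = 0.154931 m⁴.
Centre of pressure: y_p = y_c + I_c/(y_c·A) = 4.16261 + 0.154931/(4.16261 × 1.86626) = 4.16261 + 0.0199435 = 4.18255 m along the plane.
The resultant acts 0.46261 + 0.0199435 = 0.482554 m (along the plate) below the hinge at the top edge, so the moment about the hinge is M = F × 0.482554 = 76.2091 × 0.482554 = 36.775 kN·m.
A normal force at the bottom, 1.09 m from the hinge, must supply this moment: P = 36.775/1.09 = 33.7385 kN.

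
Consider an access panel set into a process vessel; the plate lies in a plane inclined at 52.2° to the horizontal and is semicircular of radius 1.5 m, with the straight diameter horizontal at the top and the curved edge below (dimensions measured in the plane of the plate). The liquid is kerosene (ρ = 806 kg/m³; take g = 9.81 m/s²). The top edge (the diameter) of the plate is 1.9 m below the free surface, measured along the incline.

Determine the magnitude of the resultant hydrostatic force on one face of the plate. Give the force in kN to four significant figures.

F ≈ 56.01 kN

γ = ρg = 806 × 9.81 / 1000 = 7.90686 kN/m³.
Let θ = 52.2° be the plate's angle to the horizontal; measure y along the incline from where the plane meets the free surface. Vertical depth h = y·sinθ with sinθ = 0.790155.
The centroid of a semicircle lies 4r/(3π) = 0.63662 m from the diameter, here below the top edge, so y_c = 1.9 + 0.63662 = 2.53662 m and h_c = 2.53662 × 0.790155 = 2.00432 m.
A = πr²/2 = π × 1.5²/2 = 3.53429 m².
Resultant F = γ·h_c·A = 7.90686 × 2.00432 × 3.53429 = 56.011 kN.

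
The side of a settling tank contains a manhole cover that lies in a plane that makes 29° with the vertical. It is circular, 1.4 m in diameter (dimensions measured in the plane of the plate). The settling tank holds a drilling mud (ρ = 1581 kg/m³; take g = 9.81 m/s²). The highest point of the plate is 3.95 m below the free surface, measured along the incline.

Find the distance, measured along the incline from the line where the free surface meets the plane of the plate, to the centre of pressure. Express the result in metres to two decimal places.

γ = ρg = 1581 × 9.81 / 1000 = 15.50961 kN/m³.
The plate makes 29° with the vertical, i.e. θ = 90° − 29° = 61° to the horizontal. Measuring y along the incline from the free-surface line, vertical depth h = y·sinθ with sinθ = 0.874620.
The centroid is at the centre, 0.7 m below the top of the plate, so y_c = 3.95 + 0.7 = 4.65 m and h_c = 4.65 × 0.874620 = 4.06698 m.
A = π(0.7)² = 1.53938 m².
Resultant F = γ·h_c·A = 15.50961 × 4.06698 × 1.53938 = 97.0999 kN.
I_c = πr⁴/4 = π × 0.7⁴/4 = 0.188574 m⁴.
Centre of pressure: y_p = y_c + I_c/(y_c·A) = 4.65 + 0.188574/(4.65 × 1.53938) = 4.65 + 0.0263441 = 4.67634 m along the plane.

y_p = 4.68 m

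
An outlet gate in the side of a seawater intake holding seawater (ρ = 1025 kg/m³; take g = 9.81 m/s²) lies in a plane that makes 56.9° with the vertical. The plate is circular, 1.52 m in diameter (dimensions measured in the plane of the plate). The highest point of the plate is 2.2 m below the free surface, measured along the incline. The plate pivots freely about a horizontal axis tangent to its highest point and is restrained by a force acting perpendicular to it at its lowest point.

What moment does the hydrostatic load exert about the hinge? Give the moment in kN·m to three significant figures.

γ = ρg = 1025 × 9.81 / 1000 = 10.05525 kN/m³.
The plate makes 56.9° with the vertical, i.e. θ = 90° − 56.9° = 33.1° to the horizontal. Measuring y along the incline from the free-surface line, vertical depth h = y·sinθ with sinθ = 0.546102.
The centroid is at the centre, 0.76 m below the top of the plate, so y_c = 2.2 + 0.76 = 2.96 m and h_c = 2.96 × 0.546102 = 1.61646 m.
A = π(0.76)² = 1.81458 m².
Resultant F = γ·h_c·A = 10.05525 × 1.61646 × 1.81458 = 29.494 kN.
I_c = πr⁴/4 = π × 0.76⁴/4 = 0.262026 m⁴.
Centre of pressure: y_p = y_c + I_c/(y_c·A) = 2.96 + 0.262026/(2.96 × 1.81458) = 2.96 + 0.0487839 = 3.00878 m along the plane.
The resultant acts 0.76 + 0.0487839 = 0.808784 m (along the plate) below the hinge at the top edge, so the moment about the hinge is M = F × 0.808784 = 29.494 × 0.808784 = 23.8543 kN·m.

M ≈ 23.9 kN·m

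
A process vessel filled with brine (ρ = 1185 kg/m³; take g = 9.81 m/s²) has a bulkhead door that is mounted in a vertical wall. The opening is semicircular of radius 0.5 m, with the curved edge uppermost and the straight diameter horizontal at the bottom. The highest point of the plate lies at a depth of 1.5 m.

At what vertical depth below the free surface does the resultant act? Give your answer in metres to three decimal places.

h_p = 1.798 m

γ = ρg = 1185 × 9.81 / 1000 = 11.62485 kN/m³.
The centroid lies 4r/(3π) = 0.212207 m above the diameter, so r − 4r/(3π) = 0.5 − 0.212207 = 0.287793 m below the topmost point, so the centroid depth is h_c = 1.5 + 0.287793 = 1.78779 m.
A = πr²/2 = π × 0.5²/2 = 0.392699 m².
Resultant F = γ·h_c·A = 11.62485 × 1.78779 × 0.392699 = 8.16138 kN.
I_c = (π/8 − 8/(9π))·r⁴ = 0.109757 × 0.5⁴ = 0.00685981 m⁴.
Centre of pressure: y_p = y_c + I_c/(y_c·A) = 1.78779 + 0.00685981/(1.78779 × 0.392699) = 1.78779 + 0.00977093 = 1.79756 m along the plane.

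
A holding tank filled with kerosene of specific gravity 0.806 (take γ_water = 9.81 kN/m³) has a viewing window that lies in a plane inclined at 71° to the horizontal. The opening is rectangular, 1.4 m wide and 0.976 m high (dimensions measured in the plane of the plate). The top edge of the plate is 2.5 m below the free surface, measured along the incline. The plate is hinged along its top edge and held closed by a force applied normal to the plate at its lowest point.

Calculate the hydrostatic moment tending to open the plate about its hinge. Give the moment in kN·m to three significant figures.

M ≈ 15.7 kN·m

γ = 0.806 × 9.81 = 7.90686 kN/m³.
Let θ = 71° be the plate's angle to the horizontal; measure y along the incline from where the plane meets the free surface. Vertical depth h = y·sinθ with sinθ = 0.945519.
The centroid lies 0.976/2 = 0.488 m below the top edge, so y_c = 2.5 + 0.488 = 2.988 m and h_c = 2.988 × 0.945519 = 2.82521 m.
A = 1.4 × 0.976 = 1.3664 m².
Resultant F = γ·h_c·A = 7.90686 × 2.82521 × 1.3664 = 30.5234 kN.
I_c = b·h³/12 = 1.4 × 0.976³/12 = 0.108467 m⁴.
Centre of pressure: y_p = y_c + I_c/(y_c·A) = 2.988 + 0.108467/(2.988 × 1.3664) = 2.988 + 0.0265668 = 3.01457 m along the plane.
The resultant acts 0.488 + 0.0265668 = 0.514567 m (along the plate) below the hinge at the top edge, so the moment about the hinge is M = F × 0.514567 = 30.5234 × 0.514567 = 15.7063 kN·m.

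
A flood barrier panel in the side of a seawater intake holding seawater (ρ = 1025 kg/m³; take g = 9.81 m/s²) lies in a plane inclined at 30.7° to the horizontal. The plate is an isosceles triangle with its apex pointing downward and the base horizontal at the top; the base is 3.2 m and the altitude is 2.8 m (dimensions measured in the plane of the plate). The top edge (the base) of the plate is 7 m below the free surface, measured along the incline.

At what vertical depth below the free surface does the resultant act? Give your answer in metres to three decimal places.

h_p = 4.078 m

γ = ρg = 1025 × 9.81 / 1000 = 10.05525 kN/m³.
Let θ = 30.7° be the plate's angle to the horizontal; measure y along the incline from where the plane meets the free surface. Vertical depth h = y·sinθ with sinθ = 0.510543.
With the apex down, the centroid sits h/3 = 2.8/3 = 0.933333 m below the base (the top edge), so y_c = 7 + 0.933333 = 7.93333 m and h_c = 7.93333 × 0.510543 = 4.05031 m.
A = ½ × 3.2 × 2.8 = 4.48 m².
Resultant F = γ·h_c·A = 10.05525 × 4.05031 × 4.48 = 182.456 kN.
I_c = b·h³/36 = 3.2 × 2.8³/36 = 1.95129 m⁴.
Centre of pressure: y_p = y_c + I_c/(y_c·A) = 7.93333 + 1.95129/(7.93333 × 4.48) = 7.93333 + 0.054902 = 7.98823 m along the plane.
Vertically, h_p = y_p·sinθ = 7.98823 × 0.510543 = 4.07833 m.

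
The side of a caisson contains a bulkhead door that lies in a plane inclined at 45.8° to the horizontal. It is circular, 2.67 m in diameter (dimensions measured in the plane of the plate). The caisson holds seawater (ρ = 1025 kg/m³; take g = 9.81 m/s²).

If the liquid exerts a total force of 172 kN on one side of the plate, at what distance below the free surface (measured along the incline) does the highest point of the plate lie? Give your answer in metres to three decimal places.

y_top ≈ 2.926 m

γ = ρg = 1025 × 9.81 / 1000 = 10.05525 kN/m³.
A = π(1.335)² = 5.59902 m².
From F = γ·h_c·A, the centroid depth is h_c = 172/(10.05525 × 5.59902) = 3.05509 m.
Let θ = 45.8° be the plate's angle to the horizontal; measure y along the incline from where the plane meets the free surface. Vertical depth h = y·sinθ with sinθ = 0.716911.
Along the incline, y_c = h_c/sinθ = 3.05509/0.716911 = 4.26146 m.
The centroid is at the centre, 1.335 m below the top of the plate, so the highest point sits at y_top = 4.26146 − 1.335 = 2.92646 m along the incline.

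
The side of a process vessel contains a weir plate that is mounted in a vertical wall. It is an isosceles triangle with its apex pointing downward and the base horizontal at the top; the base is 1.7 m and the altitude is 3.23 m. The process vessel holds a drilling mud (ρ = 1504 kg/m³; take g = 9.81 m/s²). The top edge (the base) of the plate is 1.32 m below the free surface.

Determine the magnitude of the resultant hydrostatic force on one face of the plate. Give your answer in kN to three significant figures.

F ≈ 97.1 kN

γ = ρg = 1504 × 9.81 / 1000 = 14.75424 kN/m³.
With the apex down, the centroid sits h/3 = 3.23/3 = 1.07667 m below the base (the top edge), so the centroid depth is h_c = 1.32 + 1.07667 = 2.39667 m.
A = ½ × 1.7 × 3.23 = 2.7455 m².
Resultant F = γ·h_c·A = 14.75424 × 2.39667 × 2.7455 = 97.0837 kN.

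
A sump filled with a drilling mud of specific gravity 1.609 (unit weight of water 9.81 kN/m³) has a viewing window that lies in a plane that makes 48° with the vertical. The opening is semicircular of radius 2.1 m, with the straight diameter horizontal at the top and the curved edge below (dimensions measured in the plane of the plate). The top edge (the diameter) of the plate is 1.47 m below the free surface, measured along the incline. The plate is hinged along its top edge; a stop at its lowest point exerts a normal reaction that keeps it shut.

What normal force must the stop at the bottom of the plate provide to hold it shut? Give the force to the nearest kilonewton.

γ = 1.609 × 9.81 = 15.78429 kN/m³.
The plate makes 48° with the vertical, i.e. θ = 90° − 48° = 42° to the horizontal. Measuring y along the incline from the free-surface line, vertical depth h = y·sinθ with sinθ = 0.669131.
The centroid of a semicircle lies 4r/(3π) = 0.891268 m from the diameter, here below the top edge, so y_c = 1.47 + 0.891268 = 2.36127 m and h_c = 2.36127 × 0.669131 = 1.58 m.
A = πr²/2 = π × 2.1²/2 = 6.92721 m².
Resultant F = γ·h_c·A = 15.78429 × 1.58 × 6.92721 = 172.759 kN.
I_c = (π/8 − 8/(9π))·r⁴ = 0.109757 × 2.1⁴ = 2.13457 m⁴.
Centre of pressure: y_p = y_c + I_c/(y_c·A) = 2.36127 + 2.13457/(2.36127 × 6.92721) = 2.36127 + 0.130499 = 2.49177 m along the plane.
The resultant acts 0.891268 + 0.130499 = 1.02177 m (along the plate) below the hinge at the top edge, so the moment about the hinge is M = F × 1.02177 = 172.759 × 1.02177 = 176.52 kN·m.
A normal force at the bottom, 2.1 m from the hinge, must supply this moment: P = 176.52/2.1 = 84.0571 kN.

P ≈ 84 kN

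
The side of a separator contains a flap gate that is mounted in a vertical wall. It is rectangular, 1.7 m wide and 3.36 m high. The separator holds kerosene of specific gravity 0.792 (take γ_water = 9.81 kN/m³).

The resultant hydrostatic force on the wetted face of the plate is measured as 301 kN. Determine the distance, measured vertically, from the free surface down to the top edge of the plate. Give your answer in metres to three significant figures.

γ = 0.792 × 9.81 = 7.76952 kN/m³.
A = 1.7 × 3.36 = 5.712 m².
From F = γ·h_c·A, the centroid depth is h_c = 301/(7.76952 × 5.712) = 6.78241 m.
The centroid lies 3.36/2 = 1.68 m below the top edge, so the top edge sits at h_top = 6.78241 − 1.68 = 5.10241 m below the surface.

d_top ≈ 5.10 m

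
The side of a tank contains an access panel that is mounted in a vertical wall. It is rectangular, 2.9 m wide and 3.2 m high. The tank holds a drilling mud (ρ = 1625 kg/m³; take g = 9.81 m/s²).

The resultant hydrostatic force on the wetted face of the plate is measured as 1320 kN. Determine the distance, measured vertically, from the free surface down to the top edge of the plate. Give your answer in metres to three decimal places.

γ = ρg = 1625 × 9.81 / 1000 = 15.94125 kN/m³.
A = 2.9 × 3.2 = 9.28 m².
From F = γ·h_c·A, the centroid depth is h_c = 1320/(15.94125 × 9.28) = 8.92285 m.
The centroid lies 3.2/2 = 1.6 m below the top edge, so the top edge sits at h_top = 8.92285 − 1.6 = 7.32285 m below the surface.

d_top ≈ 7.323 m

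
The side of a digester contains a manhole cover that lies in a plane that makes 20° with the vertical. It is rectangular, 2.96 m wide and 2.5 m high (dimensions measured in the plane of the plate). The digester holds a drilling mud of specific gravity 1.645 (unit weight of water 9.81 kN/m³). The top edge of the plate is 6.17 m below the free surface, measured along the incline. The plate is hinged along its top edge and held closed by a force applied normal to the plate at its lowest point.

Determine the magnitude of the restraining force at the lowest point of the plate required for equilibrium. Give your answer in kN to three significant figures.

γ = 1.645 × 9.81 = 16.13745 kN/m³.
The plate makes 20° with the vertical, i.e. θ = 90° − 20° = 70° to the horizontal. Measuring y along the incline from the free-surface line, vertical depth h = y·sinθ with sinθ = 0.939693.
The centroid lies 2.5/2 = 1.25 m below the top edge, so y_c = 6.17 + 1.25 = 7.42 m and h_c = 7.42 × 0.939693 = 6.97252 m.
A = 2.96 × 2.5 = 7.4 m².
Resultant F = γ·h_c·A = 16.13745 × 6.97252 × 7.4 = 832.638 kN.
I_c = b·h³/12 = 2.96 × 2.5³/12 = 3.85417 m⁴.
Centre of pressure: y_p = y_c + I_c/(y_c·A) = 7.42 + 3.85417/(7.42 × 7.4) = 7.42 + 0.0701932 = 7.49019 m along the plane.
The resultant acts 1.25 + 0.0701932 = 1.32019 m (along the plate) below the hinge at the top edge, so the moment about the hinge is M = F × 1.32019 = 832.638 × 1.32019 = 1099.24 kN·m.
A normal force at the bottom, 2.5 m from the hinge, must supply this moment: P = 1099.24/2.5 = 439.696 kN.

P ≈ 440 kN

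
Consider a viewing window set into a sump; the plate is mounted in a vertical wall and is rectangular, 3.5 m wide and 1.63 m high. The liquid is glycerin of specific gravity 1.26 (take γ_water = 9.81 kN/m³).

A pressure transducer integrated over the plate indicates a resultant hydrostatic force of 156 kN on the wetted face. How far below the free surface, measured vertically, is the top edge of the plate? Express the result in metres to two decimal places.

d_top ≈ 1.40 m

γ = 1.26 × 9.81 = 12.3606 kN/m³.
A = 3.5 × 1.63 = 5.705 m².
From F = γ·h_c·A, the centroid depth is h_c = 156/(12.3606 × 5.705) = 2.21223 m.
The centroid lies 1.63/2 = 0.815 m below the top edge, so the top edge sits at h_top = 2.21223 − 0.815 = 1.39723 m below the surface.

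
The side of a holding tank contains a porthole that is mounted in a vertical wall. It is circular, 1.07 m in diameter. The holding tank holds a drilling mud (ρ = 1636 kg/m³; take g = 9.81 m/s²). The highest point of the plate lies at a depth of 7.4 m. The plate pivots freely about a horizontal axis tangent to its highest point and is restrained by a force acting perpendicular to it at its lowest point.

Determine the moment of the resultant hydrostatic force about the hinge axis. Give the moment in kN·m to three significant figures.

γ = ρg = 1636 × 9.81 / 1000 = 16.04916 kN/m³.
The centroid is at the centre, 0.535 m below the top of the plate, so the centroid depth is h_c = 7.4 + 0.535 = 7.935 m.
A = π(0.535)² = 0.899202 m².
Resultant F = γ·h_c·A = 16.04916 × 7.935 × 0.899202 = 114.513 kN.
I_c = πr⁴/4 = π × 0.535⁴/4 = 0.0643435 m⁴.
Centre of pressure: y_p = y_c + I_c/(y_c·A) = 7.935 + 0.0643435/(7.935 × 0.899202) = 7.935 + 0.0090178 = 7.94402 m along the plane.
The resultant acts 0.535 + 0.0090178 = 0.544018 m (along the plate) below the hinge at the top edge, so the moment about the hinge is M = F × 0.544018 = 114.513 × 0.544018 = 62.2971 kN·m.

M ≈ 62.3 kN·m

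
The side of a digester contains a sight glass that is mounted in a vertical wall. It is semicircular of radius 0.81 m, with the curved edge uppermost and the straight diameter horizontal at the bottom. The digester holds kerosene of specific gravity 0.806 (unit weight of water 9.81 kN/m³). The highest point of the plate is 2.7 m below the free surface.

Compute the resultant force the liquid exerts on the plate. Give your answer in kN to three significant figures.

F ≈ 25.8 kN

γ = 0.806 × 9.81 = 7.90686 kN/m³.
The centroid lies 4r/(3π) = 0.343775 m above the diameter, so r − 4r/(3π) = 0.81 − 0.343775 = 0.466225 m below the topmost point, so the centroid depth is h_c = 2.7 + 0.466225 = 3.16623 m.
A = πr²/2 = π × 0.81²/2 = 1.0306 m².
Resultant F = γ·h_c·A = 7.90686 × 3.16623 × 1.0306 = 25.801 kN.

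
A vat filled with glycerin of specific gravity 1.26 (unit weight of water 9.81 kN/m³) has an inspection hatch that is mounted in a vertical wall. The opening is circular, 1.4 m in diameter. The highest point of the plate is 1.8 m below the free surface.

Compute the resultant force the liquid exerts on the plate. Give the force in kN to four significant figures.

F ≈ 47.57 kN

γ = 1.26 × 9.81 = 12.3606 kN/m³.
The centroid is at the centre, 0.7 m below the top of the plate, so the centroid depth is h_c = 1.8 + 0.7 = 2.5 m.
A = π(0.7)² = 1.53938 m².
Resultant F = γ·h_c·A = 12.3606 × 2.5 × 1.53938 = 47.5692 kN.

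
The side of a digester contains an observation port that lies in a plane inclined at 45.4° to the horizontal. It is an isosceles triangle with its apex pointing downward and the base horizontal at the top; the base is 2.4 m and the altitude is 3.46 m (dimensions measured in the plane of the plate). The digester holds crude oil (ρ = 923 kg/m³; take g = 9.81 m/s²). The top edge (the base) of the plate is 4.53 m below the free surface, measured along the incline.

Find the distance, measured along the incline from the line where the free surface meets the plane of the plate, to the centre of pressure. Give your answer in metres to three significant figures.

γ = ρg = 923 × 9.81 / 1000 = 9.05463 kN/m³.
Let θ = 45.4° be the plate's angle to the horizontal; measure y along the incline from where the plane meets the free surface. Vertical depth h = y·sinθ with sinθ = 0.712026.
With the apex down, the centroid sits h/3 = 3.46/3 = 1.15333 m below the base (the top edge), so y_c = 4.53 + 1.15333 = 5.68333 m and h_c = 5.68333 × 0.712026 = 4.04668 m.
A = ½ × 2.4 × 3.46 = 4.152 m².
Resultant F = γ·h_c·A = 9.05463 × 4.04668 × 4.152 = 152.134 kN.
I_c = b·h³/36 = 2.4 × 3.46³/36 = 2.76145 m⁴.
Centre of pressure: y_p = y_c + I_c/(y_c·A) = 5.68333 + 2.76145/(5.68333 × 4.152) = 5.68333 + 0.117025 = 5.80035 m along the plane.

y_p = 5.80 m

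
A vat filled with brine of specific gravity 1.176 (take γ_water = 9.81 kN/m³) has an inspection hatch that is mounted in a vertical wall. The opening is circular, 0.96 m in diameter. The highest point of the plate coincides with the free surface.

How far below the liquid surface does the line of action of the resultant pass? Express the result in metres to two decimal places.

γ = 1.176 × 9.81 = 11.53656 kN/m³.
The centroid is at the centre, 0.48 m below the top of the plate, so the centroid depth is h_c = 0.48 m.
A = π(0.48)² = 0.723823 m².
Resultant F = γ·h_c·A = 11.53656 × 0.48 × 0.723823 = 4.00821 kN.
I_c = πr⁴/4 = π × 0.48⁴/4 = 0.0416922 m⁴.
Centre of pressure: y_p = y_c + I_c/(y_c·A) = 0.48 + 0.0416922/(0.48 × 0.723823) = 0.48 + 0.12 = 0.6 m along the plane.

h_p = 0.60 m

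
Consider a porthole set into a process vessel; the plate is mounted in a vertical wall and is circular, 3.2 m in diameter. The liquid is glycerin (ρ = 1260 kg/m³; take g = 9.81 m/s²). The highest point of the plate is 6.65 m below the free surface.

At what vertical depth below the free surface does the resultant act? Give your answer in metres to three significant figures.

h_p = 8.33 m

γ = ρg = 1260 × 9.81 / 1000 = 12.3606 kN/m³.
The centroid is at the centre, 1.6 m below the top of the plate, so the centroid depth is h_c = 6.65 + 1.6 = 8.25 m.
A = π(1.6)² = 8.04248 m².
Resultant F = γ·h_c·A = 12.3606 × 8.25 × 8.04248 = 820.131 kN.
I_c = πr⁴/4 = π × 1.6⁴/4 = 5.14719 m⁴.
Centre of pressure: y_p = y_c + I_c/(y_c·A) = 8.25 + 5.14719/(8.25 × 8.04248) = 8.25 + 0.0775758 = 8.32758 m along the plane.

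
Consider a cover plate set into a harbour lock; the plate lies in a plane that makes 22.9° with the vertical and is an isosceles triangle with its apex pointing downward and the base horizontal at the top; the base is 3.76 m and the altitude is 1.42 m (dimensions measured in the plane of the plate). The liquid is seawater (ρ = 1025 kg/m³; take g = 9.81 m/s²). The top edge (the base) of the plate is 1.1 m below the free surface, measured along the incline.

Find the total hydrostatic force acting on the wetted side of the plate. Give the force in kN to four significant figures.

F ≈ 38.91 kN

γ = ρg = 1025 × 9.81 / 1000 = 10.05525 kN/m³.
The plate makes 22.9° with the vertical, i.e. θ = 90° − 22.9° = 67.1° to the horizontal. Measuring y along the incline from the free-surface line, vertical depth h = y·sinθ with sinθ = 0.921185.
With the apex down, the centroid sits h/3 = 1.42/3 = 0.473333 m below the base (the top edge), so y_c = 1.1 + 0.473333 = 1.57333 m and h_c = 1.57333 × 0.921185 = 1.44933 m.
A = ½ × 3.76 × 1.42 = 2.6696 m².
Resultant F = γ·h_c·A = 10.05525 × 1.44933 × 2.6696 = 38.9051 kN.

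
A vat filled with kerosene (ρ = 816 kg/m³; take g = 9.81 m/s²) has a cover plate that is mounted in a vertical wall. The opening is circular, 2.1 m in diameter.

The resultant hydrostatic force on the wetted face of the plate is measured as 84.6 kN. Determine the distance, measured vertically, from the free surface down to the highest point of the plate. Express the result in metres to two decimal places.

γ = ρg = 816 × 9.81 / 1000 = 8.00496 kN/m³.
A = π(1.05)² = 3.46361 m².
From F = γ·h_c·A, the centroid depth is h_c = 84.6/(8.00496 × 3.46361) = 3.05128 m.
The centroid is at the centre, 1.05 m below the top of the plate, so the highest point sits at h_top = 3.05128 − 1.05 = 2.00128 m below the surface.

d_top ≈ 2.00 m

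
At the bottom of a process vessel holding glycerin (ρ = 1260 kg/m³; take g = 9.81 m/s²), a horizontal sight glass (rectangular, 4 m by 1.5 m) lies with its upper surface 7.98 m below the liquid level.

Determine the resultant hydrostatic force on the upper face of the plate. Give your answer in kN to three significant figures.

F ≈ 592 kN

γ = ρg = 1260 × 9.81 / 1000 = 12.3606 kN/m³.
The plate is horizontal, so pressure is uniform at p = γ·h = 12.3606 × 7.98 = 98.6376 kN/m².
A = 4 × 1.5 = 6 m².
F = p·A = 98.6376 × 6 = 591.826 kN.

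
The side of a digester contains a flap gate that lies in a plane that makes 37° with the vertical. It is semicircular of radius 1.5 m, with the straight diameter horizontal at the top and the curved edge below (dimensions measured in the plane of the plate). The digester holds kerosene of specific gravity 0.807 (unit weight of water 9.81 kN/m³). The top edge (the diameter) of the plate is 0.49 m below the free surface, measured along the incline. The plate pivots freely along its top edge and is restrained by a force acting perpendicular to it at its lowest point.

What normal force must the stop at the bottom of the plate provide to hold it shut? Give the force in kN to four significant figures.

γ = 0.807 × 9.81 = 7.91667 kN/m³.
The plate makes 37° with the vertical, i.e. θ = 90° − 37° = 53° to the horizontal. Measuring y along the incline from the free-surface line, vertical depth h = y·sinθ with sinθ = 0.798636.
The centroid of a semicircle lies 4r/(3π) = 0.63662 m from the diameter, here below the top edge, so y_c = 0.49 + 0.63662 = 1.12662 m and h_c = 1.12662 × 0.798636 = 0.899759 m.
A = πr²/2 = π × 1.5²/2 = 3.53429 m².
Resultant F = γ·h_c·A = 7.91667 × 0.899759 × 3.53429 = 25.1751 kN.
I_c = (π/8 − 8/(9π))·r⁴ = 0.109757 × 1.5⁴ = 0.555645 m⁴.
Centre of pressure: y_p = y_c + I_c/(y_c·A) = 1.12662 + 0.555645/(1.12662 × 3.53429) = 1.12662 + 0.139546 = 1.26617 m along the plane.
The resultant acts 0.63662 + 0.139546 = 0.776166 m (along the plate) below the hinge at the top edge, so the moment about the hinge is M = F × 0.776166 = 25.1751 × 0.776166 = 19.5401 kN·m.
A normal force at the bottom, 1.5 m from the hinge, must supply this moment: P = 19.5401/1.5 = 13.0267 kN.

P ≈ 13.03 kN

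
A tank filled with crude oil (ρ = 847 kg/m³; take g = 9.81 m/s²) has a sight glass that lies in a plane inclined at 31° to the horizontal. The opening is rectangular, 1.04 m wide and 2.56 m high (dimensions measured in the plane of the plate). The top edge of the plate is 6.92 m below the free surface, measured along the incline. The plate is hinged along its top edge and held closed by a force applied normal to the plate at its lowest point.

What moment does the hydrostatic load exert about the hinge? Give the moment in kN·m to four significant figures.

M ≈ 125.8 kN·m

γ = ρg = 847 × 9.81 / 1000 = 8.30907 kN/m³.
Let θ = 31° be the plate's angle to the horizontal; measure y along the incline from where the plane meets the free surface. Vertical depth h = y·sinθ with sinθ = 0.515038.
The centroid lies 2.56/2 = 1.28 m below the top edge, so y_c = 6.92 + 1.28 = 8.2 m and h_c = 8.2 × 0.515038 = 4.22331 m.
A = 1.04 × 2.56 = 2.6624 m².
Resultant F = γ·h_c·A = 8.30907 × 4.22331 × 2.6624 = 93.4284 kN.
I_c = b·h³/12 = 1.04 × 2.56³/12 = 1.45403 m⁴.
Centre of pressure: y_p = y_c + I_c/(y_c·A) = 8.2 + 1.45403/(8.2 × 2.6624) = 8.2 + 0.0666018 = 8.2666 m along the plane.
The resultant acts 1.28 + 0.0666018 = 1.3466 m (along the plate) below the hinge at the top edge, so the moment about the hinge is M = F × 1.3466 = 93.4284 × 1.3466 = 125.811 kN·m.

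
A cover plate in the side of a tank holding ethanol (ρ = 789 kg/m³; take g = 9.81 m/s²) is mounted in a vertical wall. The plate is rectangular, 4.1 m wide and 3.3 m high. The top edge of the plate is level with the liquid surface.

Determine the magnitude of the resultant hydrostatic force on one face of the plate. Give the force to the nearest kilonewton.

F ≈ 173 kN

γ = ρg = 789 × 9.81 / 1000 = 7.74009 kN/m³.
The centroid lies 3.3/2 = 1.65 m below the top edge, so the centroid depth is h_c = 1.65 m.
A = 4.1 × 3.3 = 13.53 m².
Resultant F = γ·h_c·A = 7.74009 × 1.65 × 13.53 = 172.794 kN.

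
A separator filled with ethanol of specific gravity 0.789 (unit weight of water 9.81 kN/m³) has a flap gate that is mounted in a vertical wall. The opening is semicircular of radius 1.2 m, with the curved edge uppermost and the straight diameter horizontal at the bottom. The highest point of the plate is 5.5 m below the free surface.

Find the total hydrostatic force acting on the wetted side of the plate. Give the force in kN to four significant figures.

F ≈ 108.4 kN

γ = 0.789 × 9.81 = 7.74009 kN/m³.
The centroid lies 4r/(3π) = 0.509296 m above the diameter, so r − 4r/(3π) = 1.2 − 0.509296 = 0.690704 m below the topmost point, so the centroid depth is h_c = 5.5 + 0.690704 = 6.1907 m.
A = πr²/2 = π × 1.2²/2 = 2.26195 m².
Resultant F = γ·h_c·A = 7.74009 × 6.1907 × 2.26195 = 108.385 kN.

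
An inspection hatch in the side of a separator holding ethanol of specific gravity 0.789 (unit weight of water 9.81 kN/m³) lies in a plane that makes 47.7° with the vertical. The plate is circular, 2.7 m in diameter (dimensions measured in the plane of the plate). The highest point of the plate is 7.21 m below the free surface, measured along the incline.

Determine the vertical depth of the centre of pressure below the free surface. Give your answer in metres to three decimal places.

h_p = 5.797 m

γ = 0.789 × 9.81 = 7.74009 kN/m³.
The plate makes 47.7° with the vertical, i.e. θ = 90° − 47.7° = 42.3° to the horizontal. Measuring y along the incline from the free-surface line, vertical depth h = y·sinθ with sinθ = 0.673013.
The centroid is at the centre, 1.35 m below the top of the plate, so y_c = 7.21 + 1.35 = 8.56 m and h_c = 8.56 × 0.673013 = 5.76099 m.
A = π(1.35)² = 5.72555 m².
Resultant F = γ·h_c·A = 7.74009 × 5.76099 × 5.72555 = 255.306 kN.
I_c = πr⁴/4 = π × 1.35⁴/4 = 2.6087 m⁴.
Centre of pressure: y_p = y_c + I_c/(y_c·A) = 8.56 + 2.6087/(8.56 × 5.72555) = 8.56 + 0.0532271 = 8.61323 m along the plane.
Vertically, h_p = y_p·sinθ = 8.61323 × 0.673013 = 5.79682 m.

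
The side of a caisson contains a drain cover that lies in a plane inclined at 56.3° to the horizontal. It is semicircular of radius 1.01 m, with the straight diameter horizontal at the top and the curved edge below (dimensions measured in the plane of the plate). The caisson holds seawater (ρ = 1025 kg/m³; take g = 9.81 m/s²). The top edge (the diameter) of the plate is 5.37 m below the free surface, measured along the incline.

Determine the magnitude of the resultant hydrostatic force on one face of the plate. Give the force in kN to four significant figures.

γ = ρg = 1025 × 9.81 / 1000 = 10.05525 kN/m³.
Let θ = 56.3° be the plate's angle to the horizontal; measure y along the incline from where the plane meets the free surface. Vertical depth h = y·sinθ with sinθ = 0.831954.
The centroid of a semicircle lies 4r/(3π) = 0.428657 m from the diameter, here below the top edge, so y_c = 5.37 + 0.428657 = 5.79866 m and h_c = 5.79866 × 0.831954 = 4.82422 m.
A = πr²/2 = π × 1.01²/2 = 1.60237 m².
Resultant F = γ·h_c·A = 10.05525 × 4.82422 × 1.60237 = 77.7289 kN.

F ≈ 77.73 kN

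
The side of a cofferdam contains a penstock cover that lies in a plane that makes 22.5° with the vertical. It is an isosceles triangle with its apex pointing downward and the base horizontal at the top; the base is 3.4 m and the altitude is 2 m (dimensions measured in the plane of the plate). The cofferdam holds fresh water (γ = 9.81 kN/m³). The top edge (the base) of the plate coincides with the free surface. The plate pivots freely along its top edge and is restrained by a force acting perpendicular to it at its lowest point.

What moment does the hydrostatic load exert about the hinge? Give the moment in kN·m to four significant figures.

M ≈ 20.54 kN·m

γ = 9.81 kN/m³.
The plate makes 22.5° with the vertical, i.e. θ = 90° − 22.5° = 67.5° to the horizontal. Measuring y along the incline from the free-surface line, vertical depth h = y·sinθ with sinθ = 0.923880.
With the apex down, the centroid sits h/3 = 2/3 = 0.666667 m below the base (the top edge), so y_c = 0.666667 m and h_c = 0.666667 × 0.923880 = 0.61592 m.
A = ½ × 3.4 × 2 = 3.4 m².
Resultant F = γ·h_c·A = 9.81 × 0.61592 × 3.4 = 20.5434 kN.
I_c = b·h³/36 = 3.4 × 2³/36 = 0.755556 m⁴.
Centre of pressure: y_p = y_c + I_c/(y_c·A) = 0.666667 + 0.755556/(0.666667 × 3.4) = 0.666667 + 0.333333 = 1 m along the plane.
The resultant acts 0.666667 + 0.333333 = 1 m (along the plate) below the hinge at the top edge, so the moment about the hinge is M = F × 1 = 20.5434 × 1 = 20.5434 kN·m.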